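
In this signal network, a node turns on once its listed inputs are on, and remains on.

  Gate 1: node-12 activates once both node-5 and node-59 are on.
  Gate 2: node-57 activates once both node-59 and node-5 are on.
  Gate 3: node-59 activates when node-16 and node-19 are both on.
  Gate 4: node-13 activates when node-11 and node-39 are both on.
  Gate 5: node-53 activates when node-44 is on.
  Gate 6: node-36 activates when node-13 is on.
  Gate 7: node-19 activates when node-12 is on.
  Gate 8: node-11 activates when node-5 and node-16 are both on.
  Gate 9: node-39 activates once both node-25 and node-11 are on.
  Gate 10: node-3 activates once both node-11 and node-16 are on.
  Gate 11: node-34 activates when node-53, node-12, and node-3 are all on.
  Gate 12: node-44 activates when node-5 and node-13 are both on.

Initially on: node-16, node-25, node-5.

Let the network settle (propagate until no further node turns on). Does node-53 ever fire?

Gate 8: node-5 and node-16 on → node-11 on.
node-25 and node-11 are on, so node-39 activates (Gate 9).
node-11 and node-39 are on, so node-13 activates (Gate 4).
Gate 12: node-5 and node-13 on → node-44 on.
Gate 5: node-44 on → node-53 on.

Yes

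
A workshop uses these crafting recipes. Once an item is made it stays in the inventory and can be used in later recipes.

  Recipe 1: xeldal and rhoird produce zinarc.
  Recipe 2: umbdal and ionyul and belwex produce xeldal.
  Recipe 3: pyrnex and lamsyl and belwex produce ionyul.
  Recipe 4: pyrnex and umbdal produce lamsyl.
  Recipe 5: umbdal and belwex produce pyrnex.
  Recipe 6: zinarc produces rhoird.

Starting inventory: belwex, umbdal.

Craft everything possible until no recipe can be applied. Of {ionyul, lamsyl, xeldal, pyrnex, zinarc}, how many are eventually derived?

umbdal and belwex → pyrnex (Recipe 5).
pyrnex and umbdal → lamsyl (Recipe 4).
Using Recipe 3, pyrnex, lamsyl, and belwex make ionyul.
Using Recipe 2, umbdal, ionyul, and belwex make xeldal.
ionyul: reached.
lamsyl: reached.
xeldal: reached.
pyrnex: reached.
zinarc would need xeldal and rhoird (Recipe 1), but rhoird is never obtained.
Reached: ionyul, lamsyl, xeldal, and pyrnex — 4 of the 5.

4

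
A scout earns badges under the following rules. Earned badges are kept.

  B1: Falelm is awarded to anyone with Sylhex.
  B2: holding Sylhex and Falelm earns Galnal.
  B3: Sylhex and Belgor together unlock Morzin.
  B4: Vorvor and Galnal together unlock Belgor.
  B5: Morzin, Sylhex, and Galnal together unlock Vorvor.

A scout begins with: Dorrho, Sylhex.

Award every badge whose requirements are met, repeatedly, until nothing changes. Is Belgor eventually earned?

No

Belgor would need Vorvor and Galnal (B4), but Vorvor is never earned.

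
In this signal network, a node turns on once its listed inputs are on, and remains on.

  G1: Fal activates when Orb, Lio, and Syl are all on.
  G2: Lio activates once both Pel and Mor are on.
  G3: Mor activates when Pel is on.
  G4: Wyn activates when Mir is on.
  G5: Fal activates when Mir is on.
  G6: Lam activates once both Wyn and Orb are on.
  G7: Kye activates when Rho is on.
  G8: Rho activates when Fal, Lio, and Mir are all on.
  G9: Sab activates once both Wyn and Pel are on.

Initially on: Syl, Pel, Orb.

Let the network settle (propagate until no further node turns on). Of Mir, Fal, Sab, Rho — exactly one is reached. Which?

Pel is on, so Mor activates (G3).
Pel and Mor are on, so Lio activates (G2).
G1: Orb, Lio, and Syl on → Fal on.
Rho would need Fal, Lio, and Mir (G8), but Mir never turns on. No rule produces Mir, and it is not given. Sab would need Wyn and Pel (G9), but Wyn never turns on.

Fal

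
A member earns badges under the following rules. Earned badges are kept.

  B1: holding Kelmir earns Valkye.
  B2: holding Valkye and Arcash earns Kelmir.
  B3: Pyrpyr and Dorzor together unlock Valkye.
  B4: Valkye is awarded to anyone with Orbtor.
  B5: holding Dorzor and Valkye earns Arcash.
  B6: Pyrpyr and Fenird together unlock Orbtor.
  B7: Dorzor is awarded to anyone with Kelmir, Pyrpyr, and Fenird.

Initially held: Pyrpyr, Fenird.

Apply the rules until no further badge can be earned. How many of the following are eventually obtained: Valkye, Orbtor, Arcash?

With Pyrpyr and Fenird, Orbtor is earned (B6).
With Orbtor, Valkye is earned (B4).
Valkye: reached.
Orbtor: reached.
Arcash would need Dorzor and Valkye (B5), but Dorzor is never earned.
Reached: Valkye and Orbtor — 2 of the 3.

2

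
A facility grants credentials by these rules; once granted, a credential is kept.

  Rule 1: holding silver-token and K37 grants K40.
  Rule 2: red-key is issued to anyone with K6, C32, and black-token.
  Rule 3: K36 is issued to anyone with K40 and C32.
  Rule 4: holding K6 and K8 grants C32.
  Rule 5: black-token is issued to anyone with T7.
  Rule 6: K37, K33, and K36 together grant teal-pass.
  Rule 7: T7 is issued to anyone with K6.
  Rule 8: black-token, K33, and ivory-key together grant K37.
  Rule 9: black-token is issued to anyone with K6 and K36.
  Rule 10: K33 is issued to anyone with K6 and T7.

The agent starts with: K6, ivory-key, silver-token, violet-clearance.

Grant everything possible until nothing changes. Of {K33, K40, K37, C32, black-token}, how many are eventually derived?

Holding K6 grants T7 (Rule 7).
Holding T7 grants black-token (Rule 5).
Holding K6 and T7 grants K33 (Rule 10).
Holding black-token, K33, and ivory-key grants K37 (Rule 8).
Holding silver-token and K37 grants K40 (Rule 1).
K33: reached.
K40: reached.
K37: reached.
C32 would need K6 and K8 (Rule 4), but K8 is never granted.
black-token: reached.
Reached: K33, K40, K37, and black-token — 4 of the 5.

4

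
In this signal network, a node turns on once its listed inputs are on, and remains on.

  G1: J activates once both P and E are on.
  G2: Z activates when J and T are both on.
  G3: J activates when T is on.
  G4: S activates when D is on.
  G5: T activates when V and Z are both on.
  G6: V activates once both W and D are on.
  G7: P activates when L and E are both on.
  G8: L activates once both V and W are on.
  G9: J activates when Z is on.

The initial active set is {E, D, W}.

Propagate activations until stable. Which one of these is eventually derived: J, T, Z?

J

W and D are on, so V activates (G6).
V and W are on, so L activates (G8).
L and E are on, so P activates (G7).
G1: P and E on → J on.
Z would need J and T (G2), but T never turns on. T would need V and Z (G5), but Z never turns on.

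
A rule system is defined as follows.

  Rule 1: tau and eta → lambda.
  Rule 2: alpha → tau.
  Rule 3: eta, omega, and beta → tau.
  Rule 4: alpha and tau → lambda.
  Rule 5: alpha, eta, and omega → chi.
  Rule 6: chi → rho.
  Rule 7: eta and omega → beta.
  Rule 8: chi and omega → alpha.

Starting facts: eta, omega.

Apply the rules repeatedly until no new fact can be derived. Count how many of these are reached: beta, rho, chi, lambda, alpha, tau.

3

From eta and omega, Rule 7 gives beta.
eta, omega, and beta hold, so tau follows (Rule 3).
tau and eta hold, so lambda follows (Rule 1).
beta: reached.
rho would need chi (Rule 6), but chi is never established.
chi would need alpha, eta, and omega (Rule 5), but alpha is never established.
lambda: reached.
alpha would need chi and omega (Rule 8), but chi is never established.
tau: reached.
Reached: beta, lambda, and tau — 3 of the 6.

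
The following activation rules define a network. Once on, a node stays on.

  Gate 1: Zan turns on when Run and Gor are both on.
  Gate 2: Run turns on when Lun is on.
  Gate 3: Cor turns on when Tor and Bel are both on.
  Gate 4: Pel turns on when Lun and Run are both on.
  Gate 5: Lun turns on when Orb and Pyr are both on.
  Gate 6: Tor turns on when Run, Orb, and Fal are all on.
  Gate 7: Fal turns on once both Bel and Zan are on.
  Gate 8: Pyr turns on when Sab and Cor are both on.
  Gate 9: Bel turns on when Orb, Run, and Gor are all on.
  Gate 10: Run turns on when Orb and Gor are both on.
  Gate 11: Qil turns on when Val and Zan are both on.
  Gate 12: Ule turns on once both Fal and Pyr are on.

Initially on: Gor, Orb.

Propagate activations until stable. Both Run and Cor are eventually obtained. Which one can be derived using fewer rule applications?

Run: Orb and Gor are on, so Run turns on (Gate 10). [1 rule application]
Cor: Gate 10: Orb and Gor on → Run on. Gate 1: Run and Gor on → Zan on. Gate 9: Orb, Run, and Gor on → Bel on. Bel and Zan are on, so Fal turns on (Gate 7). Gate 6: Run, Orb, and Fal on → Tor on. Tor and Bel are on, so Cor turns on (Gate 3). [6 rule applications]
Run needs fewer.

Run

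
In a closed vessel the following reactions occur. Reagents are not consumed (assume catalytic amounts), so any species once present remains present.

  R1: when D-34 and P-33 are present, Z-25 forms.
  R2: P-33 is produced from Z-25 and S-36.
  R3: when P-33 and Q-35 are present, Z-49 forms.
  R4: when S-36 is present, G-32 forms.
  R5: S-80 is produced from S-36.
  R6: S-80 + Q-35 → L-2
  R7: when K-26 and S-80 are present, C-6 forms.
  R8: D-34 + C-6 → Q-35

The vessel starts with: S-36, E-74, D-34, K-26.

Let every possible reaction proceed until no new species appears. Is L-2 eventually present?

Yes

S-36 present → S-80 forms (R5).
K-26 and S-80 present → C-6 forms (R7).
D-34 and C-6 present → Q-35 forms (R8).
S-80 and Q-35 present → L-2 forms (R6).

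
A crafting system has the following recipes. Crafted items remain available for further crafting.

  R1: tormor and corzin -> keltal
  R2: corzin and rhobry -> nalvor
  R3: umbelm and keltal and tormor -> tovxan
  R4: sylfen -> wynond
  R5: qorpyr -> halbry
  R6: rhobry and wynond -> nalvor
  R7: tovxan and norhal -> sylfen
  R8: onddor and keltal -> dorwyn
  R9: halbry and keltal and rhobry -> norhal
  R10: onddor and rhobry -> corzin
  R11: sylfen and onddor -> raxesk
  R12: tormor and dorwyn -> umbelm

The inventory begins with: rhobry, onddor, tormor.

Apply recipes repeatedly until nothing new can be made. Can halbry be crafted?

halbry would need qorpyr (R5), but qorpyr is never obtained.

No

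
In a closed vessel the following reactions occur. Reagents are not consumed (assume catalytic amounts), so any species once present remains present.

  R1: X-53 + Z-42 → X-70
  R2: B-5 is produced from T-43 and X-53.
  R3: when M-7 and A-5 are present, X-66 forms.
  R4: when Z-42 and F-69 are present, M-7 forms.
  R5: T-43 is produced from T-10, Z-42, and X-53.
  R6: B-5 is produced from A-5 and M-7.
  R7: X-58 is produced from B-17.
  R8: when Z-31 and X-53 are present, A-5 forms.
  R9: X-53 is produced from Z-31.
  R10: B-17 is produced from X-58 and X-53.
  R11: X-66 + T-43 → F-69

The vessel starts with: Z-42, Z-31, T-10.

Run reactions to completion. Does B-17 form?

B-17 would need X-58 and X-53 (R10), but X-58 never forms.

No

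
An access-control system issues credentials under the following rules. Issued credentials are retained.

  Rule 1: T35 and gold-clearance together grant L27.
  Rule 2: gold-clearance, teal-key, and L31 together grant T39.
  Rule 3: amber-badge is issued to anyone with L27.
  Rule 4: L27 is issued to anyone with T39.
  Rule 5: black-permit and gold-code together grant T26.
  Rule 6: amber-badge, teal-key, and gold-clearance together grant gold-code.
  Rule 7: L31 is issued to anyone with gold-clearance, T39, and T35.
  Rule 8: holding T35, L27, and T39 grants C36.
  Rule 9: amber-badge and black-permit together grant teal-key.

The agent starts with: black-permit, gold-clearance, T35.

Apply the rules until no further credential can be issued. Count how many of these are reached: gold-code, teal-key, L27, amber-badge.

4

Holding T35 and gold-clearance grants L27 (Rule 1).
Holding L27 grants amber-badge (Rule 3).
Holding amber-badge and black-permit grants teal-key (Rule 9).
Holding amber-badge, teal-key, and gold-clearance grants gold-code (Rule 6).
gold-code: reached.
teal-key: reached.
L27: reached.
amber-badge: reached.
All 4 are reached.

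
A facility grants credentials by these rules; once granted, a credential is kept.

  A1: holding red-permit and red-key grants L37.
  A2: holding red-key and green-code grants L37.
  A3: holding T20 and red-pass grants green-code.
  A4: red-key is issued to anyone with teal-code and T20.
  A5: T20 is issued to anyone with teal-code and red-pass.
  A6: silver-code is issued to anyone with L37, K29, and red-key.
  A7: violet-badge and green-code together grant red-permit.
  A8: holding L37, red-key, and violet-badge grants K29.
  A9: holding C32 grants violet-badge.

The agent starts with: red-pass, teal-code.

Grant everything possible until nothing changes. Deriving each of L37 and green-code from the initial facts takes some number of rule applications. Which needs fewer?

green-code

green-code: Holding teal-code and red-pass grants T20 (A5). Holding T20 and red-pass grants green-code (A3). [2 rule applications]
L37: Holding teal-code and red-pass grants T20 (A5). Holding teal-code and T20 grants red-key (A4). Holding T20 and red-pass grants green-code (A3). Holding red-key and green-code grants L37 (A2). [4 rule applications]
green-code needs fewer.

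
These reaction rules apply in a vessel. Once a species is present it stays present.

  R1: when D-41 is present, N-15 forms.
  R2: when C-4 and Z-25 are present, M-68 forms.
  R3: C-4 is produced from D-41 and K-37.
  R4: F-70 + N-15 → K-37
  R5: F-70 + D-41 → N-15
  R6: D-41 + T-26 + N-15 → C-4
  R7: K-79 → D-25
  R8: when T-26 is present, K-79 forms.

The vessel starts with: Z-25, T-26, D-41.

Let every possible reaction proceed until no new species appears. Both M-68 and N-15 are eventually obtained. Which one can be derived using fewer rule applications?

N-15: D-41 present → N-15 forms (R1). [1 rule application]
M-68: D-41 present → N-15 forms (R1). D-41, T-26, and N-15 present → C-4 forms (R6). C-4 and Z-25 present → M-68 forms (R2). [3 rule applications]
N-15 needs fewer.

N-15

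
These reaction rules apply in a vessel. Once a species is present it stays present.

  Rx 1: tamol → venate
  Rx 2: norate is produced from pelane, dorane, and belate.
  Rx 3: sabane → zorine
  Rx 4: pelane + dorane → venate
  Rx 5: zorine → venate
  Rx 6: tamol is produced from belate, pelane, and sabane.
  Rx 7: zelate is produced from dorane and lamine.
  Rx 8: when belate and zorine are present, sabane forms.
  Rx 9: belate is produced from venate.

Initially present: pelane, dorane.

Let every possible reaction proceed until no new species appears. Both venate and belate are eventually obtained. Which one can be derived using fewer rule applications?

venate: pelane and dorane present → venate forms (Rx 4). [1 rule application]
belate: pelane and dorane present → venate forms (Rx 4). venate present → belate forms (Rx 9). [2 rule applications]
venate needs fewer.

venate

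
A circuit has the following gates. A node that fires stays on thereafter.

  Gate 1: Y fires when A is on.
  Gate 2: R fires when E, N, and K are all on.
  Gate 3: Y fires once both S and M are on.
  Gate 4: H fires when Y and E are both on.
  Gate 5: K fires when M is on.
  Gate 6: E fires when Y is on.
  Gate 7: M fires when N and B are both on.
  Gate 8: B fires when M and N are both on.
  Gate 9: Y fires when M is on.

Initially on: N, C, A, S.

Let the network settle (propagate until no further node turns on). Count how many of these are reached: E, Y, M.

2

A is on, so Y fires (Gate 1).
Gate 6: Y on → E on.
E: reached.
Y: reached.
M would need N and B (Gate 7), but B never turns on.
Reached: E and Y — 2 of the 3.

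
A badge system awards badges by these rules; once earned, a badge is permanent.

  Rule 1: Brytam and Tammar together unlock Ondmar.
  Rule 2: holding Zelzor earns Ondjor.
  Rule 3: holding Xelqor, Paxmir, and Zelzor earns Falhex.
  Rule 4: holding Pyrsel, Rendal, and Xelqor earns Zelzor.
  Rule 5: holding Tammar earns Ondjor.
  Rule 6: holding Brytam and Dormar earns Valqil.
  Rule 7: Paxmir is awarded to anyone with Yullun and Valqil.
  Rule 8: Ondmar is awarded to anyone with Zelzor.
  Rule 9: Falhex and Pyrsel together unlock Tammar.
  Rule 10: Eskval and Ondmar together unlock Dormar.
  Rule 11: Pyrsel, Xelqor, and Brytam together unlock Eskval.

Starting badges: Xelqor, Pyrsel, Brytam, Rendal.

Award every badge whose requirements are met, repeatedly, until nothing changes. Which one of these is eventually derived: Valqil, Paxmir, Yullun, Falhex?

With Pyrsel, Rendal, and Xelqor, Zelzor is earned (Rule 4).
With Pyrsel, Xelqor, and Brytam, Eskval is earned (Rule 11).
With Zelzor, Ondmar is earned (Rule 8).
With Eskval and Ondmar, Dormar is earned (Rule 10).
With Brytam and Dormar, Valqil is earned (Rule 6).
Falhex would need Xelqor, Paxmir, and Zelzor (Rule 3), but Paxmir is never earned. No rule produces Yullun, and it is not given. Paxmir would need Yullun and Valqil (Rule 7), but Yullun is never earned.

Valqil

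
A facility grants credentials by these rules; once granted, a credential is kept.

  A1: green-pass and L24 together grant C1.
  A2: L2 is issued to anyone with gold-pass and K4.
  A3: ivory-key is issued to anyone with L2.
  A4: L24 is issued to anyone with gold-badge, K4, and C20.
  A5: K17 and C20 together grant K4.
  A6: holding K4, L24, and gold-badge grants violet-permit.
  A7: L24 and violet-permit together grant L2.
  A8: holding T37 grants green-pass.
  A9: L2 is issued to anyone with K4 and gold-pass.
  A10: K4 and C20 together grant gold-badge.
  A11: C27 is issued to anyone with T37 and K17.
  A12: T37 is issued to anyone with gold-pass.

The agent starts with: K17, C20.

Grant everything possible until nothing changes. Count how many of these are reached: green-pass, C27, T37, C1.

0

green-pass would need T37 (A8), but T37 is never granted.
C27 would need T37 and K17 (A11), but T37 is never granted.
T37 would need gold-pass (A12), but gold-pass is never granted.
C1 would need green-pass and L24 (A1), but green-pass is never granted.
None of the 4 are reached.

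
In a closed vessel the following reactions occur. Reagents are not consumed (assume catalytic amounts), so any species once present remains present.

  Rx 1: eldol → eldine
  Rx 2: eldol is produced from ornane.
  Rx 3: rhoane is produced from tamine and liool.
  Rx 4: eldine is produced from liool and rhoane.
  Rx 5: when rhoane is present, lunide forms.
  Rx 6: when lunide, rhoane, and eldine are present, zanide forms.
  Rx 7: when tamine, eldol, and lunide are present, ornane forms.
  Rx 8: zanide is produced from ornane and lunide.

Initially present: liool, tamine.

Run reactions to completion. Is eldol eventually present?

eldol would need ornane (Rx 2), but ornane never forms.

No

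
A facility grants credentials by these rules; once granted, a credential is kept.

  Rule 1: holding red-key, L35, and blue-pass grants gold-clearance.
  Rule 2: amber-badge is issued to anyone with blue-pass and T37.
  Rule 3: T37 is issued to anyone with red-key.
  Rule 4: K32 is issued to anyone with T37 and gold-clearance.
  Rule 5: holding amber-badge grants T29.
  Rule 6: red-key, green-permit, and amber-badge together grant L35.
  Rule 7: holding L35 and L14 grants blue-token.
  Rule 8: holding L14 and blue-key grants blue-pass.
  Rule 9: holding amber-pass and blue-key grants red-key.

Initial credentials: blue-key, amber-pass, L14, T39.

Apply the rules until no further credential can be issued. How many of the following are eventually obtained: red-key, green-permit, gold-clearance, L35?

1

Holding amber-pass and blue-key grants red-key (Rule 9).
red-key: reached.
No rule produces green-permit, and it is not given.
gold-clearance would need red-key, L35, and blue-pass (Rule 1), but L35 is never granted.
L35 would need red-key, green-permit, and amber-badge (Rule 6), but green-permit is never granted.
Reached: red-key — 1 of the 4.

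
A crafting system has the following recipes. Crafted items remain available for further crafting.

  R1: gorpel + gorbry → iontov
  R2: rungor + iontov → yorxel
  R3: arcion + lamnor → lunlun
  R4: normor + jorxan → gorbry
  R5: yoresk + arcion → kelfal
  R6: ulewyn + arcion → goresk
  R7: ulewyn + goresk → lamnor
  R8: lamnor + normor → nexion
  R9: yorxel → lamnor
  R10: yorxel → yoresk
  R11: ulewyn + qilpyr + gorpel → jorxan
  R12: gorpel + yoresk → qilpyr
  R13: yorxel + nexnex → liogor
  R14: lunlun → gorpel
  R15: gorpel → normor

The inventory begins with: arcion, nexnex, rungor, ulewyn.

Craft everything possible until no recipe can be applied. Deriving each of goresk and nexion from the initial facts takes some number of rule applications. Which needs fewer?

goresk

goresk: ulewyn + arcion → goresk (R6). [1 rule application]
nexion: ulewyn + arcion → goresk (R6). ulewyn + goresk → lamnor (R7). arcion + lamnor → lunlun (R3). lunlun → gorpel (R14). Using R15, gorpel makes normor. Using R8, lamnor and normor make nexion. [6 rule applications]
goresk needs fewer.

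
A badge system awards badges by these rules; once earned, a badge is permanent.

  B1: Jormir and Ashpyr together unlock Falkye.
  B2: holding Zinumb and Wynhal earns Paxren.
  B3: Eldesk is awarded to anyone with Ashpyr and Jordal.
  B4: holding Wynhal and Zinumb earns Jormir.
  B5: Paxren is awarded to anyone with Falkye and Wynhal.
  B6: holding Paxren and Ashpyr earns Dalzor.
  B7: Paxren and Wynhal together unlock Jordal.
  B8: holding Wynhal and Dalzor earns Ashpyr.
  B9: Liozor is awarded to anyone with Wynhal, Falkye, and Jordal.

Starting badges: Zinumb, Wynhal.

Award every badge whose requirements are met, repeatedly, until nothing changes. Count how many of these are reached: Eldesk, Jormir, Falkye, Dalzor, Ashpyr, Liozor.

With Wynhal and Zinumb, Jormir is earned (B4).
Eldesk would need Ashpyr and Jordal (B3), but Ashpyr is never earned.
Jormir: reached.
Falkye would need Jormir and Ashpyr (B1), but Ashpyr is never earned.
Dalzor would need Paxren and Ashpyr (B6), but Ashpyr is never earned.
Ashpyr would need Wynhal and Dalzor (B8), but Dalzor is never earned.
Liozor would need Wynhal, Falkye, and Jordal (B9), but Falkye is never earned.
Reached: Jormir — 1 of the 6.

1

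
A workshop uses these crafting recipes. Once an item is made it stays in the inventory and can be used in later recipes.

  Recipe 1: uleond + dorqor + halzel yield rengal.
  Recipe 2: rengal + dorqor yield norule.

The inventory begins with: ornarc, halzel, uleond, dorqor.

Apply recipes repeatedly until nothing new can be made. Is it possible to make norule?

Yes

Using Recipe 1, uleond, dorqor, and halzel make rengal.
Using Recipe 2, rengal and dorqor make norule.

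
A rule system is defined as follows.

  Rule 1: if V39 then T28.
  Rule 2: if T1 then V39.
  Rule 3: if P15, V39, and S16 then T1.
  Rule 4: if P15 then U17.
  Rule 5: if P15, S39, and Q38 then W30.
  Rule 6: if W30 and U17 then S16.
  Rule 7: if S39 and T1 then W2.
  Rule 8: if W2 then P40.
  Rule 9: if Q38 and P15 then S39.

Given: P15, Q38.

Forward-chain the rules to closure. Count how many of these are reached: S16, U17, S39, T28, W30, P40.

4

Q38 and P15 hold, so S39 follows (Rule 9).
From P15, Rule 4 gives U17.
From P15, S39, and Q38, Rule 5 gives W30.
W30 and U17 hold, so S16 follows (Rule 6).
S16: reached.
U17: reached.
S39: reached.
T28 would need V39 (Rule 1), but V39 is never established.
W30: reached.
P40 would need W2 (Rule 8), but W2 is never established.
Reached: S16, U17, S39, and W30 — 4 of the 6.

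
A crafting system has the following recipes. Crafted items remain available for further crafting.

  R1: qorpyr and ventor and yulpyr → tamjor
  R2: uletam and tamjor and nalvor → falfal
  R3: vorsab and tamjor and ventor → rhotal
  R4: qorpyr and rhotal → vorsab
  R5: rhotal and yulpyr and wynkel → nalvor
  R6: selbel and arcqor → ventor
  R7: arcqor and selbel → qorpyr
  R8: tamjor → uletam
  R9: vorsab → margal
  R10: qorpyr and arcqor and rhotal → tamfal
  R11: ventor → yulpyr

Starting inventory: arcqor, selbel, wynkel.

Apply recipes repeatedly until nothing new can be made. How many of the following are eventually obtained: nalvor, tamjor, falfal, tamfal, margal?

Using R6, selbel and arcqor make ventor.
Using R7, arcqor and selbel make qorpyr.
Using R11, ventor makes yulpyr.
qorpyr and ventor and yulpyr → tamjor (R1).
nalvor would need rhotal, yulpyr, and wynkel (R5), but rhotal is never obtained.
tamjor: reached.
falfal would need uletam, tamjor, and nalvor (R2), but nalvor is never obtained.
tamfal would need qorpyr, arcqor, and rhotal (R10), but rhotal is never obtained.
margal would need vorsab (R9), but vorsab is never obtained.
Reached: tamjor — 1 of the 5.

1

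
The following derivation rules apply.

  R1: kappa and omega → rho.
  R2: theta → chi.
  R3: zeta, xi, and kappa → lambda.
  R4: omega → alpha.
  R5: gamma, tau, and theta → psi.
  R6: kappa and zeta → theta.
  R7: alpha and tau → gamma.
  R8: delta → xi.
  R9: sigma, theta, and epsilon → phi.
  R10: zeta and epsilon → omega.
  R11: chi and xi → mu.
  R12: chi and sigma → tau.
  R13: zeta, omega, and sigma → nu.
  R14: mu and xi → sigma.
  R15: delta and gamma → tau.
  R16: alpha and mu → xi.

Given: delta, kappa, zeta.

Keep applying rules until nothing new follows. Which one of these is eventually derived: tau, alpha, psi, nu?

tau

kappa and zeta hold, so theta follows (R6).
delta holds, so xi follows (R8).
theta holds, so chi follows (R2).
chi and xi hold, so mu follows (R11).
mu and xi hold, so sigma follows (R14).
From chi and sigma, R12 gives tau.
nu would need zeta, omega, and sigma (R13), but omega is never established. alpha would need omega (R4), but omega is never established. psi would need gamma, tau, and theta (R5), but gamma is never established.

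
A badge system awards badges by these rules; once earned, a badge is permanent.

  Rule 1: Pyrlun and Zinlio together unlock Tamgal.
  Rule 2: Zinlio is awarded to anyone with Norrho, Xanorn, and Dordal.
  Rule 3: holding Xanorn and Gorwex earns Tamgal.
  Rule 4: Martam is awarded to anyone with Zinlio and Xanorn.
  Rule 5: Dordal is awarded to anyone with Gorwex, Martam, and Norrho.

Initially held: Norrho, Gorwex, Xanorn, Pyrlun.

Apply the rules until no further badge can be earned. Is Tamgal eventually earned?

With Xanorn and Gorwex, Tamgal is earned (Rule 3).

Yes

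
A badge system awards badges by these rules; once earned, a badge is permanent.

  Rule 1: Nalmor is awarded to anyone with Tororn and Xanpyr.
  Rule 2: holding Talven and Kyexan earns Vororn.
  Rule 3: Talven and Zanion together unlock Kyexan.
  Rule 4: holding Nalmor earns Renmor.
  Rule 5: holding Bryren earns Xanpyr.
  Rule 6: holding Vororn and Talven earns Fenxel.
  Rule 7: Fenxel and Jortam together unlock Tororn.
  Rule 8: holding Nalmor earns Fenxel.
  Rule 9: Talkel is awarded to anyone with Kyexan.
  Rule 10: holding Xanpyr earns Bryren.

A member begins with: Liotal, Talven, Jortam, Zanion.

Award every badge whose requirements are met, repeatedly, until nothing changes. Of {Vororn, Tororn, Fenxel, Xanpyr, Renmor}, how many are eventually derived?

3

With Talven and Zanion, Kyexan is earned (Rule 3).
With Talven and Kyexan, Vororn is earned (Rule 2).
With Vororn and Talven, Fenxel is earned (Rule 6).
With Fenxel and Jortam, Tororn is earned (Rule 7).
Vororn: reached.
Tororn: reached.
Fenxel: reached.
Xanpyr would need Bryren (Rule 5), but Bryren is never earned.
Renmor would need Nalmor (Rule 4), but Nalmor is never earned.
Reached: Vororn, Tororn, and Fenxel — 3 of the 5.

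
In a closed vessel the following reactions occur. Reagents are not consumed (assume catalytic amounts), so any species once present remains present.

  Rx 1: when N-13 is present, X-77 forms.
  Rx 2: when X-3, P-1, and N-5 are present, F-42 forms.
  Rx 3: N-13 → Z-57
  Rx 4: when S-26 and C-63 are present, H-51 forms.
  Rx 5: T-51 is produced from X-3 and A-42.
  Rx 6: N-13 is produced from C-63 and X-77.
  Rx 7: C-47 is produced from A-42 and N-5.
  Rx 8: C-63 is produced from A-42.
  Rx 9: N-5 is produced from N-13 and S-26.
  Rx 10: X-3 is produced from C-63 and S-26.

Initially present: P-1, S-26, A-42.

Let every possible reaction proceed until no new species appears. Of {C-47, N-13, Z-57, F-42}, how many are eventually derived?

C-47 would need A-42 and N-5 (Rx 7), but N-5 never forms.
N-13 would need C-63 and X-77 (Rx 6), but X-77 never forms.
Z-57 would need N-13 (Rx 3), but N-13 never forms.
F-42 would need X-3, P-1, and N-5 (Rx 2), but N-5 never forms.
None of the 4 are reached.

0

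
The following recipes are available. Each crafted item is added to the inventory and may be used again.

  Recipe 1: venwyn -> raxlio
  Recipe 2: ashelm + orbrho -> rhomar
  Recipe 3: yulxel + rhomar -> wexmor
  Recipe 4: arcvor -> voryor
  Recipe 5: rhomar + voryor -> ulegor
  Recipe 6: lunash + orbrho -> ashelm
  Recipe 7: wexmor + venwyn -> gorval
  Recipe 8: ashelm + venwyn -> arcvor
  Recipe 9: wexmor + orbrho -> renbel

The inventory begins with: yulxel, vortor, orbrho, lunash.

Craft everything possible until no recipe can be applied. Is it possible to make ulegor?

ulegor would need rhomar and voryor (Recipe 5), but voryor is never obtained.

No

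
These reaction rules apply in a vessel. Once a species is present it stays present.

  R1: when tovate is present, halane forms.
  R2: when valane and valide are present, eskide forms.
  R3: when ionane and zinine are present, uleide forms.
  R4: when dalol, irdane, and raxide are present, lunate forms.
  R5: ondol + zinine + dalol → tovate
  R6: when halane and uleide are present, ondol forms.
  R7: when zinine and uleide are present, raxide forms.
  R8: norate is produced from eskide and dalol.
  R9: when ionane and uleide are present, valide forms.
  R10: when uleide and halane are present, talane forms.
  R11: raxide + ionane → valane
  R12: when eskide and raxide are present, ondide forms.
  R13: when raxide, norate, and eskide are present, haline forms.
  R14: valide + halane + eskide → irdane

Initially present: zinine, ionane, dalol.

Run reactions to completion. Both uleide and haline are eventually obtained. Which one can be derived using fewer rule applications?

uleide: ionane and zinine present → uleide forms (R3). [1 rule application]
haline: ionane and zinine present → uleide forms (R3). ionane and uleide present → valide forms (R9). zinine and uleide present → raxide forms (R7). raxide and ionane present → valane forms (R11). valane and valide present → eskide forms (R2). eskide and dalol present → norate forms (R8). raxide, norate, and eskide present → haline forms (R13). [7 rule applications]
uleide needs fewer.

uleide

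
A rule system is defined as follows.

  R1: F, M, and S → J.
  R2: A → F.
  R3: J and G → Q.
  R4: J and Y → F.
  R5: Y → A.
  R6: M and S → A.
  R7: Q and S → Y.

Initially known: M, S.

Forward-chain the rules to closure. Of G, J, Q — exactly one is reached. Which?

J

M and S hold, so A follows (R6).
From A, R2 gives F.
From F, M, and S, R1 gives J.
No rule produces G, and it is not given. Q would need J and G (R3), but G is never established.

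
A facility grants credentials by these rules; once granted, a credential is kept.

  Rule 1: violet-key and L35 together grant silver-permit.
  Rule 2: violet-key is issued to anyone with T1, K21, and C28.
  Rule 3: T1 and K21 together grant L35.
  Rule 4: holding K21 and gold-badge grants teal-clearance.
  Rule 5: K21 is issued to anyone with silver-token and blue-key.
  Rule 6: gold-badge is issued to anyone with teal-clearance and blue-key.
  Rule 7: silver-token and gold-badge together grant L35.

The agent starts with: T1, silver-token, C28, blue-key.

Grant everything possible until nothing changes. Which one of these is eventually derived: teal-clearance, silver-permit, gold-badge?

silver-permit

Holding silver-token and blue-key grants K21 (Rule 5).
Holding T1, K21, and C28 grants violet-key (Rule 2).
Holding T1 and K21 grants L35 (Rule 3).
Holding violet-key and L35 grants silver-permit (Rule 1).
gold-badge would need teal-clearance and blue-key (Rule 6), but teal-clearance is never granted. teal-clearance would need K21 and gold-badge (Rule 4), but gold-badge is never granted.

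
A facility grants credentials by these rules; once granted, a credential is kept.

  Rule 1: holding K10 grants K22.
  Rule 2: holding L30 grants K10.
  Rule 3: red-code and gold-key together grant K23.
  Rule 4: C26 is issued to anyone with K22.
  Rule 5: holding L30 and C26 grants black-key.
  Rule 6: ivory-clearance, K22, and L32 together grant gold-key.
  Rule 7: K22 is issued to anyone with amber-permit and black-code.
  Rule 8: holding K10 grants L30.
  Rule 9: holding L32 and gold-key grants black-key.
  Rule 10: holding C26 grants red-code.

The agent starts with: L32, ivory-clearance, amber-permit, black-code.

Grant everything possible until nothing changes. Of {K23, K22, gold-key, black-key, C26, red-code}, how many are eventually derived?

6

Holding amber-permit and black-code grants K22 (Rule 7).
Holding K22 grants C26 (Rule 4).
Holding ivory-clearance, K22, and L32 grants gold-key (Rule 6).
Holding C26 grants red-code (Rule 10).
Holding L32 and gold-key grants black-key (Rule 9).
Holding red-code and gold-key grants K23 (Rule 3).
K23: reached.
K22: reached.
gold-key: reached.
black-key: reached.
C26: reached.
red-code: reached.
All 6 are reached.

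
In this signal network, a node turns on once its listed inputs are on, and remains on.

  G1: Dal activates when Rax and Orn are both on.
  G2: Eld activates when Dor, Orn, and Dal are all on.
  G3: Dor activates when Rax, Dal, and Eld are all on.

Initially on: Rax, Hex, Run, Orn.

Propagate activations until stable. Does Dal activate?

Yes

G1: Rax and Orn on → Dal on.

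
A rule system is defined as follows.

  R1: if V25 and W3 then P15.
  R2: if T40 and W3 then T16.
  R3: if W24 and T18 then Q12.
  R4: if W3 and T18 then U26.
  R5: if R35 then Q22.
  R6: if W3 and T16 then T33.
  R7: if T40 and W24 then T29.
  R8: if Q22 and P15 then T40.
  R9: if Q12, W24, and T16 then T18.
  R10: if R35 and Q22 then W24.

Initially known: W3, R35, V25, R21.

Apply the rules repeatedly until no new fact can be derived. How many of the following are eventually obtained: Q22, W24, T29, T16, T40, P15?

6

V25 and W3 hold, so P15 follows (R1).
R35 holds, so Q22 follows (R5).
From Q22 and P15, R8 gives T40.
R35 and Q22 hold, so W24 follows (R10).
T40 and W24 hold, so T29 follows (R7).
T40 and W3 hold, so T16 follows (R2).
Q22: reached.
W24: reached.
T29: reached.
T16: reached.
T40: reached.
P15: reached.
All 6 are reached.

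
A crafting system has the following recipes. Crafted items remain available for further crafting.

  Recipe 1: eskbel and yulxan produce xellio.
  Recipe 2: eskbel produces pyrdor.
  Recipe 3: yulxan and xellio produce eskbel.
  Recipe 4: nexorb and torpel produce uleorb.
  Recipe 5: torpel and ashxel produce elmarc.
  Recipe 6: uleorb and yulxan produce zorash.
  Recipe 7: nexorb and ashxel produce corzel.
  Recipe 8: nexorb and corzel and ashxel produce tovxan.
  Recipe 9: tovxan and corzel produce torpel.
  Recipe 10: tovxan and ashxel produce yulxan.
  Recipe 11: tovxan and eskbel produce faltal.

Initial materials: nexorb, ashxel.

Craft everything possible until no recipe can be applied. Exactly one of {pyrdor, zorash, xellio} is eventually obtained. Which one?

Using Recipe 7, nexorb and ashxel make corzel.
Using Recipe 8, nexorb, corzel, and ashxel make tovxan.
Using Recipe 9, tovxan and corzel make torpel.
tovxan and ashxel → yulxan (Recipe 10).
nexorb and torpel → uleorb (Recipe 4).
Using Recipe 6, uleorb and yulxan make zorash.
pyrdor would need eskbel (Recipe 2), but eskbel is never obtained. xellio would need eskbel and yulxan (Recipe 1), but eskbel is never obtained.

zorash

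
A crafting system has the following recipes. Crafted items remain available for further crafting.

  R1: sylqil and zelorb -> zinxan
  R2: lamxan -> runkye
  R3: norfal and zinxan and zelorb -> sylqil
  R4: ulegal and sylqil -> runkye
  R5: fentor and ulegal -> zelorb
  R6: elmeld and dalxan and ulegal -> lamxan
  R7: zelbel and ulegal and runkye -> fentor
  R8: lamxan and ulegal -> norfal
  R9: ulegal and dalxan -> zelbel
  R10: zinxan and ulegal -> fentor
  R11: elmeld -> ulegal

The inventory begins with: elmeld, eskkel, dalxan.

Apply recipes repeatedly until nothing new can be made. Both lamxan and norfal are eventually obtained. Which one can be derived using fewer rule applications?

lamxan: Using R11, elmeld makes ulegal. Using R6, elmeld, dalxan, and ulegal make lamxan. [2 rule applications]
norfal: Using R11, elmeld makes ulegal. Using R6, elmeld, dalxan, and ulegal make lamxan. lamxan and ulegal -> norfal (R8). [3 rule applications]
lamxan needs fewer.

lamxan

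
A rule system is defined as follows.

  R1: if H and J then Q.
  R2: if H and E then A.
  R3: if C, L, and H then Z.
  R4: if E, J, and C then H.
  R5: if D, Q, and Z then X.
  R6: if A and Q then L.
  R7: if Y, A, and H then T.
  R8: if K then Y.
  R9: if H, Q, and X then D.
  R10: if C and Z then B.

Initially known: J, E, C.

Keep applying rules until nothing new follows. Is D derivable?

No

D would need H, Q, and X (R9), but X is never established.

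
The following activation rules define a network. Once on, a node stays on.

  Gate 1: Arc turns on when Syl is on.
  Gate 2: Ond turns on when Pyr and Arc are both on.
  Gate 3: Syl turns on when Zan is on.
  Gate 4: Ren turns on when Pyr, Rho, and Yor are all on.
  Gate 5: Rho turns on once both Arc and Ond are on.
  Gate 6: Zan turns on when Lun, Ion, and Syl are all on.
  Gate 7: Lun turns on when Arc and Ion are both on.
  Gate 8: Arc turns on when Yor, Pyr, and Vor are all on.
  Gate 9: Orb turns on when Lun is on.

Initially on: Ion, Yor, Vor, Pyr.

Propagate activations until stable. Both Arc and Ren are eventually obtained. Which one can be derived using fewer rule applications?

Arc

Arc: Gate 8: Yor, Pyr, and Vor on → Arc on. [1 rule application]
Ren: Yor, Pyr, and Vor are on, so Arc turns on (Gate 8). Pyr and Arc are on, so Ond turns on (Gate 2). Arc and Ond are on, so Rho turns on (Gate 5). Gate 4: Pyr, Rho, and Yor on → Ren on. [4 rule applications]
Arc needs fewer.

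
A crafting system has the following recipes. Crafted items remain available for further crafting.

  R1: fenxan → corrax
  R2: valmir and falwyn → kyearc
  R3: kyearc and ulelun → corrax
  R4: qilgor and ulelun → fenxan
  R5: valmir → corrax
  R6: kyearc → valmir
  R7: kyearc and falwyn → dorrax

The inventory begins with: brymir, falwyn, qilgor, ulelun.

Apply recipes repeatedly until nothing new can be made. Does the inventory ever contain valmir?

No

valmir would need kyearc (R6), but kyearc is never obtained.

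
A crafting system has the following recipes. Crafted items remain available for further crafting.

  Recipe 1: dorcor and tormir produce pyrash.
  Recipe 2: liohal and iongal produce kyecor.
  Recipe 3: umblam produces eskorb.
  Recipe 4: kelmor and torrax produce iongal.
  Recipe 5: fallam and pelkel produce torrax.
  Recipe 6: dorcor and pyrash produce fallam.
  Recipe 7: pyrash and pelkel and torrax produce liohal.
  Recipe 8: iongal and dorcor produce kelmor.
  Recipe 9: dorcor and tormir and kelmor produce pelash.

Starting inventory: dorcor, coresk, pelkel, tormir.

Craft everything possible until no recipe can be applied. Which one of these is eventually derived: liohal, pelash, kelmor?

liohal

Using Recipe 1, dorcor and tormir make pyrash.
dorcor and pyrash → fallam (Recipe 6).
fallam and pelkel → torrax (Recipe 5).
pyrash and pelkel and torrax → liohal (Recipe 7).
kelmor would need iongal and dorcor (Recipe 8), but iongal is never obtained. pelash would need dorcor, tormir, and kelmor (Recipe 9), but kelmor is never obtained.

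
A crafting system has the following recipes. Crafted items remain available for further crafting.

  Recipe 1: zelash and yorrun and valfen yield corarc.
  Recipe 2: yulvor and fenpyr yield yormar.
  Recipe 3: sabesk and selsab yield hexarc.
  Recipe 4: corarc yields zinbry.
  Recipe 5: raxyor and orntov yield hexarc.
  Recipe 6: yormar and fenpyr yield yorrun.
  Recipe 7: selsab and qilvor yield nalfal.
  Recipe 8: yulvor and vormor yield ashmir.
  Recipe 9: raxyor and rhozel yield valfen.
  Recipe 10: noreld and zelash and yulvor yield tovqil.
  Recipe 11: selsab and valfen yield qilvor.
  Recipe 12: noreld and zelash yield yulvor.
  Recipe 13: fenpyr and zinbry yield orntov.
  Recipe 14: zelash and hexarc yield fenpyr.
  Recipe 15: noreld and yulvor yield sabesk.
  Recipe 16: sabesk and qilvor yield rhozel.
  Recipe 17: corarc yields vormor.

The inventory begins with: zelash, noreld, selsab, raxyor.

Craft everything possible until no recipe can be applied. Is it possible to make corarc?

No

corarc would need zelash, yorrun, and valfen (Recipe 1), but valfen is never obtained.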